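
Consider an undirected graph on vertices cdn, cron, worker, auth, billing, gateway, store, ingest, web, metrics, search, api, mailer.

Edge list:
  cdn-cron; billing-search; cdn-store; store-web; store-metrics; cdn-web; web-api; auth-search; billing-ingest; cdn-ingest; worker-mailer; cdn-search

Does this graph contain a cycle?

DFS, tracking each vertex's parent; an edge to a visited non-parent vertex closes a cycle.
Start from cdn:
visit cdn (parent –)
  visit ingest (parent cdn)
    visit billing (parent ingest)
      billing–ingest: parent, skip
      visit search (parent billing)
        search–billing: parent, skip
        search–cdn: cdn visited and ≠ parent → cycle
Cycle: cdn – ingest – billing – search – cdn.

Yes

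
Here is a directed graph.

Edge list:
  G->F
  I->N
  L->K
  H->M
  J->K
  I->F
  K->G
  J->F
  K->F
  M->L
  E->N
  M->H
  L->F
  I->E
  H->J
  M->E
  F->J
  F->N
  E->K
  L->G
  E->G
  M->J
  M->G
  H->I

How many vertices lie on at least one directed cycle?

A vertex is on a directed cycle iff it belongs to a strongly connected component of size ≥ 2 (or has a self-loop).
The vertices on cycles are {F, G, H, J, K, M} — 6 in total.

6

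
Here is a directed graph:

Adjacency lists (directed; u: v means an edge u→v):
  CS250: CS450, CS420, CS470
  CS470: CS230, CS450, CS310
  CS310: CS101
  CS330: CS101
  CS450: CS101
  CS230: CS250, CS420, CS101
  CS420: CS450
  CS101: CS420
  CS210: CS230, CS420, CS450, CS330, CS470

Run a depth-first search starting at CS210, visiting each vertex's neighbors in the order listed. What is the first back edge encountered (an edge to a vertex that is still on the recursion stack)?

DFS from CS210 (visiting each vertex's neighbors in the order listed); mark gray on enter, black on exit:
CS210 gray
  CS230 gray
    CS250 gray
      CS450 gray
        CS101 gray
          CS420 gray
            CS420→CS450: CS450 is gray → back edge
First back edge: CS420 → CS450.

CS420→CS450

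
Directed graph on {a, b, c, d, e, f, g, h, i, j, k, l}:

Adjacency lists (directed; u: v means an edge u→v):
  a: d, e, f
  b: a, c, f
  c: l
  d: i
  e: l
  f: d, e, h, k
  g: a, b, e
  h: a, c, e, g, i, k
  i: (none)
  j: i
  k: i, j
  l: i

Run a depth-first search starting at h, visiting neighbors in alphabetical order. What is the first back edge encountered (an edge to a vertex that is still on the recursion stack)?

f→h

DFS from h (visiting neighbors in alphabetical order); mark gray on enter, black on exit:
h gray
  a gray
    d gray
      i gray
      i black
    d black
    e gray
      l gray
        l→i: i black — skip
      l black
    e black
    f gray
      f→d: d black — skip
      f→e: e black — skip
      f→h: h is gray → back edge
First back edge: f → h.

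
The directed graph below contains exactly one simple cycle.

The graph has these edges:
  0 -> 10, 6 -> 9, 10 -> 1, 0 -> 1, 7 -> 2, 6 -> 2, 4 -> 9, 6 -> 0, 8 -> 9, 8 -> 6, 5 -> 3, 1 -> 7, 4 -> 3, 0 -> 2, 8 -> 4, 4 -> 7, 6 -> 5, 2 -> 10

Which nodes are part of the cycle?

1, 2, 7, 10

DFS with gray/black marking from 7:
7 gray
  2 gray
    10 gray
      1 gray
        1→7: 7 is gray → back edge
Back edge closes the cycle 7 → 2 → 10 → 1 → 7; its vertices are {1, 2, 7, 10}.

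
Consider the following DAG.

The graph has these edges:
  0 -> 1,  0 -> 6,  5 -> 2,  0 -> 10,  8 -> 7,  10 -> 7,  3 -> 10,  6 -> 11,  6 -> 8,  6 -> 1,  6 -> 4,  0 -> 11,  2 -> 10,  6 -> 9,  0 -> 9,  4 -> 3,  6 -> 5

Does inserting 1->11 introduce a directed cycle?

No

Adding 1→11 creates a cycle iff 11 can already reach 1.
Explore from 11: no path reaches 1. The graph stays acyclic.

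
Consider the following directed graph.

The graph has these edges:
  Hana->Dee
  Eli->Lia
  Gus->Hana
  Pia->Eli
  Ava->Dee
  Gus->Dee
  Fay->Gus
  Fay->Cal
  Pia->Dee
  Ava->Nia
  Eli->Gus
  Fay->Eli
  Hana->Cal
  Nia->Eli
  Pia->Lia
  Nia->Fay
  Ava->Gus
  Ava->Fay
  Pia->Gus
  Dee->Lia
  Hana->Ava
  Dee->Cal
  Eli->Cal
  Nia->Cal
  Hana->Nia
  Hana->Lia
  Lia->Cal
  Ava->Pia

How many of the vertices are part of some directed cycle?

7

A vertex is on a directed cycle iff it belongs to a strongly connected component of size ≥ 2 (or has a self-loop).
The vertices on cycles are {Ava, Eli, Fay, Gus, Nia, Pia, Hana} — 7 in total.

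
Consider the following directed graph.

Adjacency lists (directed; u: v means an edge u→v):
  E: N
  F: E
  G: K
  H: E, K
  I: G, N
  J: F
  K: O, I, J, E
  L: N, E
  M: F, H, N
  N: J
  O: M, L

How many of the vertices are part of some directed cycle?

10

A vertex is on a directed cycle iff it belongs to a strongly connected component of size ≥ 2 (or has a self-loop).
The vertices on cycles are {E, F, G, H, I, J, K, M, N, O} — 10 in total.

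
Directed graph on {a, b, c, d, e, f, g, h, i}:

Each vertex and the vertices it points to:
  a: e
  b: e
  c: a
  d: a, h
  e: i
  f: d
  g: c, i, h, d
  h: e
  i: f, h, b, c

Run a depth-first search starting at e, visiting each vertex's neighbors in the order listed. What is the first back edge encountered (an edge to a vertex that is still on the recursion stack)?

DFS from e (visiting each vertex's neighbors in the order listed); mark gray on enter, black on exit:
e gray
  i gray
    f gray
      d gray
        a gray
          a→e: e is gray → back edge
First back edge: a → e.

a→e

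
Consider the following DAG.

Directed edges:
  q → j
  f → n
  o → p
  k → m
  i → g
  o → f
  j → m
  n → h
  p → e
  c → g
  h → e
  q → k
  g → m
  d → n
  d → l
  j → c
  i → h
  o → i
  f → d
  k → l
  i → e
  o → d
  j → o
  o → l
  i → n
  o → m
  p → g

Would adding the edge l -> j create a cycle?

Yes

Adding l→j creates a cycle iff j can already reach l.
Path from j: j → o → l.
So j → … → l → j is a cycle.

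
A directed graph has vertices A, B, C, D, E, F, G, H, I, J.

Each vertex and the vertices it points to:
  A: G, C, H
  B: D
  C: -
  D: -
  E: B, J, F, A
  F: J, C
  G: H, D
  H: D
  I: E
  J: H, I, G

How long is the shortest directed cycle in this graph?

For each vertex v, BFS finds the shortest path from v back to v.
The shortest such closed walk is E → J → I → E, length 3.

3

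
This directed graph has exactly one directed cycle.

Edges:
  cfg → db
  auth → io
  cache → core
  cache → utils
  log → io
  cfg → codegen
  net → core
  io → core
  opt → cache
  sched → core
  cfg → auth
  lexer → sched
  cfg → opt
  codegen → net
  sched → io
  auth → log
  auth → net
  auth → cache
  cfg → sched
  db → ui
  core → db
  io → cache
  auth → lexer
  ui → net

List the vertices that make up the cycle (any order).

DFS with gray/black marking from db:
db gray
  ui gray
    net gray
      core gray
        core→db: db is gray → back edge
Back edge closes the cycle db → ui → net → core → db; its vertices are {db, ui, net, core}.

db, ui, net, core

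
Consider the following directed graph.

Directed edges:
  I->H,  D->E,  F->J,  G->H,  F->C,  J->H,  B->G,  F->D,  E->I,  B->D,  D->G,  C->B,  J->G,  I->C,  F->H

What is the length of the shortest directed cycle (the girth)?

For each vertex v, BFS finds the shortest path from v back to v.
The shortest such closed walk is C → B → D → E → I → C, length 5.

5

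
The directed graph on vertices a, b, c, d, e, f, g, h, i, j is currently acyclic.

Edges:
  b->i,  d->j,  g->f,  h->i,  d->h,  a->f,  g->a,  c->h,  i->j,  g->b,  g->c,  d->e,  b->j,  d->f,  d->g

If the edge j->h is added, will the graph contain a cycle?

Yes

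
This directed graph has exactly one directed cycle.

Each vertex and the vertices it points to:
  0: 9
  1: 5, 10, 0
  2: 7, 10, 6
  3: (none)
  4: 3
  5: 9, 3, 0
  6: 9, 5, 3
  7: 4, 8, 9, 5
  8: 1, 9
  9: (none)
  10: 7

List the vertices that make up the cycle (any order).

1, 7, 8, 10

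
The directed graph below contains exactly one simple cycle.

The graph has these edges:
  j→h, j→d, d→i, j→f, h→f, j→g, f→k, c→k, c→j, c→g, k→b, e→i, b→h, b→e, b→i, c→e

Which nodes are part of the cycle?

b, f, h, k

DFS with gray/black marking from k:
k gray
  b gray
    i gray
    i black
    h gray
      f gray
        f→k: k is gray → back edge
Back edge closes the cycle k → b → h → f → k; its vertices are {b, f, h, k}.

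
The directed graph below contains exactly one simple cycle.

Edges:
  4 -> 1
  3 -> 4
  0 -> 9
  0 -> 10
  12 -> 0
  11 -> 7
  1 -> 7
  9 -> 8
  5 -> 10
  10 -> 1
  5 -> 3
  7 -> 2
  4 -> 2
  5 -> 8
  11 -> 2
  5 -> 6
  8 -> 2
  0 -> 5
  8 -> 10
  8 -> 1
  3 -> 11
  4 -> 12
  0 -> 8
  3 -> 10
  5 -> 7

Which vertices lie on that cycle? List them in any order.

0, 3, 4, 5, 12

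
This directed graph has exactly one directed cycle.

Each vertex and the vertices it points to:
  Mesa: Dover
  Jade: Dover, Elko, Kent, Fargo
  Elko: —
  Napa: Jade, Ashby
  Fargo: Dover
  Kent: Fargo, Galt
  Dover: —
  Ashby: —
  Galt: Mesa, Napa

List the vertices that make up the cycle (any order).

Galt, Jade, Kent, Napa

DFS with gray/black marking from Napa:
Napa gray
  Jade gray
    Dover gray
    Dover black
    Elko gray
    Elko black
    Kent gray
      Fargo gray
        Fargo→Dover: Dover black — skip
      Fargo black
      Galt gray
        Mesa gray
          Mesa→Dover: Dover black — skip
        Mesa black
        Galt→Napa: Napa is gray → back edge
Back edge closes the cycle Napa → Jade → Kent → Galt → Napa; its vertices are {Galt, Jade, Kent, Napa}.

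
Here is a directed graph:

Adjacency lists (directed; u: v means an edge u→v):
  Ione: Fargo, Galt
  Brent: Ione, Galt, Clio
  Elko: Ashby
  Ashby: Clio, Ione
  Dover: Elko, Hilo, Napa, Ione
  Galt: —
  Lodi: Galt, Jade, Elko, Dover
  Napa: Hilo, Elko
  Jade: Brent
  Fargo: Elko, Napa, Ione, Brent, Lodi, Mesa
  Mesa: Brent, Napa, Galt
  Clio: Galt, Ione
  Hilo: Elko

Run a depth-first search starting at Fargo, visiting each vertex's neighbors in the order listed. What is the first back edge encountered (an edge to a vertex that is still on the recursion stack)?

DFS from Fargo (visiting each vertex's neighbors in the order listed); mark gray on enter, black on exit:
Fargo gray
  Elko gray
    Ashby gray
      Clio gray
        Galt gray
        Galt black
        Ione gray
          Ione→Fargo: Fargo is gray → back edge
First back edge: Ione → Fargo.

Ione->Fargo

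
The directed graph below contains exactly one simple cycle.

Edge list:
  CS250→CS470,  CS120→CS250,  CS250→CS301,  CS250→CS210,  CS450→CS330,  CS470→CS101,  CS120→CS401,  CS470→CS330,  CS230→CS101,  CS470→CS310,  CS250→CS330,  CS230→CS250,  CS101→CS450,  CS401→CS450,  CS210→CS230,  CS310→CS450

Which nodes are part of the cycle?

DFS with gray/black marking from CS250:
CS250 gray
  CS470 gray
    CS330 gray
    CS330 black
    CS310 gray
      CS450 gray
        CS450→CS330: CS330 black — skip
      CS450 black
    CS310 black
    CS101 gray
      CS101→CS450: CS450 black — skip
    CS101 black
  CS470 black
  CS250→CS330: CS330 black — skip
  CS210 gray
    CS230 gray
      CS230→CS101: CS101 black — skip
      CS230→CS250: CS250 is gray → back edge
Back edge closes the cycle CS250 → CS210 → CS230 → CS250; its vertices are {CS210, CS230, CS250}.

CS210, CS230, CS250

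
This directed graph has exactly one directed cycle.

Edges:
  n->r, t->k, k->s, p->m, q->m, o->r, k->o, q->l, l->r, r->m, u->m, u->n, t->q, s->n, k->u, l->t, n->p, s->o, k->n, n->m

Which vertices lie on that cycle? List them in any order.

DFS with gray/black marking from t:
t gray
  k gray
    s gray
      n gray
        p gray
          m gray
          m black
        p black
        r gray
          r→m: m black — skip
        r black
        n→m: m black — skip
      n black
      o gray
        o→r: r black — skip
      o black
    s black
    u gray
      u→n: n black — skip
      u→m: m black — skip
    u black
    k→n: n black — skip
    k→o: o black — skip
  k black
  q gray
    q→m: m black — skip
    l gray
      l→r: r black — skip
      l→t: t is gray → back edge
Back edge closes the cycle t → q → l → t; its vertices are {l, q, t}.

l, q, t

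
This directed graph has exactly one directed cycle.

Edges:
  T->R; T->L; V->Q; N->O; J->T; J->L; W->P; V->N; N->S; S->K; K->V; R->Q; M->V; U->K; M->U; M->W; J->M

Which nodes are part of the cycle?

K, N, S, V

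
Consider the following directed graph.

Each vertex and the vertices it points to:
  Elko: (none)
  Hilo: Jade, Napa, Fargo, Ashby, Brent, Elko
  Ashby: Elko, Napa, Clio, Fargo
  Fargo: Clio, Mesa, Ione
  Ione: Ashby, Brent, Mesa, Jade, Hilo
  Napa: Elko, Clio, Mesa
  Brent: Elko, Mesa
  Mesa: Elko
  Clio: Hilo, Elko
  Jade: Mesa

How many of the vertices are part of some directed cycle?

6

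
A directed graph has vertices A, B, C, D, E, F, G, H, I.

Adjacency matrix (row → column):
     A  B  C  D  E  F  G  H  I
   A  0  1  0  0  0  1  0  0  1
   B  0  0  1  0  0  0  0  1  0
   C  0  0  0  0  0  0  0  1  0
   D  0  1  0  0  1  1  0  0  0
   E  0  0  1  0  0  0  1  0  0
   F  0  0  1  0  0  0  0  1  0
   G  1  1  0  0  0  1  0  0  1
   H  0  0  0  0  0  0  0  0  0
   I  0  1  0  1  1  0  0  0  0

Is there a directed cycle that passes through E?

Yes

E is on a cycle iff E can reach itself via ≥1 edge.
E → G → I → E — yes.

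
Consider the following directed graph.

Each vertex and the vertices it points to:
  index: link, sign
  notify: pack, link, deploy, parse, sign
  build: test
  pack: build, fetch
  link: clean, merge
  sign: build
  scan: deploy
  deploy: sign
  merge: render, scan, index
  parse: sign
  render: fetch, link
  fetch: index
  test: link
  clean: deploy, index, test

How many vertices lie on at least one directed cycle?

11

A vertex is on a directed cycle iff it belongs to a strongly connected component of size ≥ 2 (or has a self-loop).
The vertices on cycles are {link, scan, sign, test, build, clean, fetch, index, merge, deploy, render} — 11 in total.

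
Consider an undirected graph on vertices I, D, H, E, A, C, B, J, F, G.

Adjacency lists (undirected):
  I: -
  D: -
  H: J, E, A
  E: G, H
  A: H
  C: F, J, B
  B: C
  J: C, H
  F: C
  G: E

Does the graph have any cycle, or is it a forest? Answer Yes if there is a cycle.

No

DFS, tracking each vertex's parent; an edge to a visited non-parent vertex closes a cycle.
Start from D:
visit D (parent –)
visit I (parent –)
visit H (parent –)
  visit J (parent H)
    visit C (parent J)
      visit F (parent C)
        F–C: parent, skip
      C–J: parent, skip
      visit B (parent C)
        B–C: parent, skip
    J–H: parent, skip
  visit E (parent H)
    visit G (parent E)
      G–E: parent, skip
    E–H: parent, skip
  visit A (parent H)
    A–H: parent, skip
No non-parent visited neighbor found — the graph is a forest.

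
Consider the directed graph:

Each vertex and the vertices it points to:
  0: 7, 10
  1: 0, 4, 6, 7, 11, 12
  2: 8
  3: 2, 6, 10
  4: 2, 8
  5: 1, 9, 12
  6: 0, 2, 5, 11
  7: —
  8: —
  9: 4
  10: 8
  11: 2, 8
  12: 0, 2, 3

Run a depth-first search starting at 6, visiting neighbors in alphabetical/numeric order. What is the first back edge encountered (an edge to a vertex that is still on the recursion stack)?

1->6

DFS from 6 (visiting neighbors in alphabetical/numeric order); mark gray on enter, black on exit:
6 gray
  0 gray
    7 gray
    7 black
    10 gray
      8 gray
      8 black
    10 black
  0 black
  2 gray
    2→8: 8 black — skip
  2 black
  5 gray
    1 gray
      1→0: 0 black — skip
      4 gray
        4→2: 2 black — skip
        4→8: 8 black — skip
      4 black
      1→6: 6 is gray → back edge
First back edge: 1 → 6.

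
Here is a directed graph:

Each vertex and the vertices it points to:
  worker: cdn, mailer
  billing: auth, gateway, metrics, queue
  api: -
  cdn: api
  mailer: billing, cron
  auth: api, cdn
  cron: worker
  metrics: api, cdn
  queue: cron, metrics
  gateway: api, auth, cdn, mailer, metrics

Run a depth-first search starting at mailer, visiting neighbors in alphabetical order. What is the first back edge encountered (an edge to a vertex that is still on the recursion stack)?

gateway→mailer

DFS from mailer (visiting neighbors in alphabetical order); mark gray on enter, black on exit:
mailer gray
  billing gray
    auth gray
      api gray
      api black
      cdn gray
        cdn→api: api black — skip
      cdn black
    auth black
    gateway gray
      gateway→api: api black — skip
      gateway→auth: auth black — skip
      gateway→cdn: cdn black — skip
      gateway→mailer: mailer is gray → back edge
First back edge: gateway → mailer.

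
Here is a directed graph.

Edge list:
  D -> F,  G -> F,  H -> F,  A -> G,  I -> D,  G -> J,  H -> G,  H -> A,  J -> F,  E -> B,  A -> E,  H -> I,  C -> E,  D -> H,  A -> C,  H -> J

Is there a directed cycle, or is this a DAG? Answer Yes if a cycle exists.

DFS with white/gray/black marking, starting from E:
E gray
  B gray
  B black
E black
G gray
  J gray
    F gray
    F black
  J black
  G→F: F black — skip
G black
H gray
  H→G: G black — skip
  I gray
    D gray
      D→F: F black — skip
      D→H: H is gray → back edge
Back edge found, so a cycle exists: H → I → D → H.

Yes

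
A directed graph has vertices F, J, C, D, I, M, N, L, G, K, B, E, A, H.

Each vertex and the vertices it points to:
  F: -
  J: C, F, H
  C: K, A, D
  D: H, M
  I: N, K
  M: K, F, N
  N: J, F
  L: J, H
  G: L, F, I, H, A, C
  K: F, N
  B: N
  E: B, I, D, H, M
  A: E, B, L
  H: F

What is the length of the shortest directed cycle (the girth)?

4

For each vertex v, BFS finds the shortest path from v back to v.
The shortest such closed walk is A → L → J → C → A, length 4.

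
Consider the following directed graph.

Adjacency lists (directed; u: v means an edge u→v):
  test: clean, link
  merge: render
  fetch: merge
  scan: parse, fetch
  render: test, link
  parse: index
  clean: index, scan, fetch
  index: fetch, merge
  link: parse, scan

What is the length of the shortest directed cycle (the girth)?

5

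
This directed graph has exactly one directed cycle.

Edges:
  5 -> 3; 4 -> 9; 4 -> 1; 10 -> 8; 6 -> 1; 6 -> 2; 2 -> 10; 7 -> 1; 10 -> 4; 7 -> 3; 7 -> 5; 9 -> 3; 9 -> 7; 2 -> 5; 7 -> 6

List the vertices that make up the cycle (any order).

2, 4, 6, 7, 9, 10

DFS with gray/black marking from 2:
2 gray
  10 gray
    8 gray
    8 black
    4 gray
      9 gray
        3 gray
        3 black
        7 gray
          5 gray
            5→3: 3 black — skip
          5 black
          1 gray
          1 black
          6 gray
            6→2: 2 is gray → back edge
Back edge closes the cycle 2 → 10 → 4 → 9 → 7 → 6 → 2; its vertices are {2, 4, 6, 7, 9, 10}.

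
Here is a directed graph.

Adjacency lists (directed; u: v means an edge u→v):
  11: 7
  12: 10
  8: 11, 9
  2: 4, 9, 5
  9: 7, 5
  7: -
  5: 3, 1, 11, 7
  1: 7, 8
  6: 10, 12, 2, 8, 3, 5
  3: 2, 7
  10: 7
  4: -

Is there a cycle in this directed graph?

DFS with white/gray/black marking, starting from 2:
2 gray
  4 gray
  4 black
  9 gray
    7 gray
    7 black
    5 gray
      3 gray
        3→2: 2 is gray → back edge
Back edge found, so a cycle exists: 2 → 9 → 5 → 3 → 2.

Yes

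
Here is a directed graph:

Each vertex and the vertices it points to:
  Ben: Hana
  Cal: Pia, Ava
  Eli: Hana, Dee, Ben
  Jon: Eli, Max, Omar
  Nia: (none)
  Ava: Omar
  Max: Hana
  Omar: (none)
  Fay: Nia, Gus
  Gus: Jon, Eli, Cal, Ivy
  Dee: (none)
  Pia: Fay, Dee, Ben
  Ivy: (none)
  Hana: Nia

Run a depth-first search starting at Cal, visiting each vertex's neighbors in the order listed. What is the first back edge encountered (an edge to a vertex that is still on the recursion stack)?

Gus->Cal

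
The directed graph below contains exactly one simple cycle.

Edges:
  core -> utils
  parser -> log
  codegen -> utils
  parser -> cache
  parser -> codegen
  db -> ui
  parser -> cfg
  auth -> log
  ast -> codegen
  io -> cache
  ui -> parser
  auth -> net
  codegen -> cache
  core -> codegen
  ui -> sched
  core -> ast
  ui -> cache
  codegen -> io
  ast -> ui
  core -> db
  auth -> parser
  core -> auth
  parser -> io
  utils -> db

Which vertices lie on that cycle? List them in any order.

DFS with gray/black marking from ui:
ui gray
  sched gray
  sched black
  parser gray
    cfg gray
    cfg black
    codegen gray
      utils gray
        db gray
          db→ui: ui is gray → back edge
Back edge closes the cycle ui → parser → codegen → utils → db → ui; its vertices are {db, ui, utils, parser, codegen}.

db, ui, utils, parser, codegen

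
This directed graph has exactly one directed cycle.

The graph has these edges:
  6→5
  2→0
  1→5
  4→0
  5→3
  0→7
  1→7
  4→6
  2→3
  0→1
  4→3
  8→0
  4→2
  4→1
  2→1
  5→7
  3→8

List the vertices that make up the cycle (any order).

DFS with gray/black marking from 0:
0 gray
  1 gray
    7 gray
    7 black
    5 gray
      5→7: 7 black — skip
      3 gray
        8 gray
          8→0: 0 is gray → back edge
Back edge closes the cycle 0 → 1 → 5 → 3 → 8 → 0; its vertices are {0, 1, 3, 5, 8}.

0, 1, 3, 5, 8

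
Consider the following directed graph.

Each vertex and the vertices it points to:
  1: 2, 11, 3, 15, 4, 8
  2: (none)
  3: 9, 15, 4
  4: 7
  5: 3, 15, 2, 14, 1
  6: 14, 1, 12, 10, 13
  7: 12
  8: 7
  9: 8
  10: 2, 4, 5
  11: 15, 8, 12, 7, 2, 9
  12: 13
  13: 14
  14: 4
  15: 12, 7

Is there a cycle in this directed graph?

Yes

DFS with white/gray/black marking, starting from 15:
15 gray
  12 gray
    13 gray
      14 gray
        4 gray
          7 gray
            7→12: 12 is gray → back edge
Back edge found, so a cycle exists: 12 → 13 → 14 → 4 → 7 → 12.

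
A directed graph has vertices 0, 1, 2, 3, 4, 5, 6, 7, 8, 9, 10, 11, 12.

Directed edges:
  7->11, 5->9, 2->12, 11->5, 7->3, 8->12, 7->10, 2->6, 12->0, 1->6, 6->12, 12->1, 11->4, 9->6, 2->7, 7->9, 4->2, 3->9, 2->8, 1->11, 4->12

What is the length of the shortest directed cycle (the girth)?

3

For each vertex v, BFS finds the shortest path from v back to v.
The shortest such closed walk is 12 → 1 → 6 → 12, length 3.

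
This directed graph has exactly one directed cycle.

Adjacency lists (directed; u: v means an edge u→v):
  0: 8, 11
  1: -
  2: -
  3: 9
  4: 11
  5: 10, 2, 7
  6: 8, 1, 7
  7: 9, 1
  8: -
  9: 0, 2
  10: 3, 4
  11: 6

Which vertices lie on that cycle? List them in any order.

0, 6, 7, 9, 11

DFS with gray/black marking from 11:
11 gray
  6 gray
    8 gray
    8 black
    1 gray
    1 black
    7 gray
      9 gray
        0 gray
          0→8: 8 black — skip
          0→11: 11 is gray → back edge
Back edge closes the cycle 11 → 6 → 7 → 9 → 0 → 11; its vertices are {0, 6, 7, 9, 11}.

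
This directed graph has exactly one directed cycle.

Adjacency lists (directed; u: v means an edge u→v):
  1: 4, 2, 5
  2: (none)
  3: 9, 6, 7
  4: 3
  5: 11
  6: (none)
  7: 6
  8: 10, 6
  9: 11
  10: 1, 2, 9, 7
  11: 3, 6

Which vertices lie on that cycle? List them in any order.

3, 9, 11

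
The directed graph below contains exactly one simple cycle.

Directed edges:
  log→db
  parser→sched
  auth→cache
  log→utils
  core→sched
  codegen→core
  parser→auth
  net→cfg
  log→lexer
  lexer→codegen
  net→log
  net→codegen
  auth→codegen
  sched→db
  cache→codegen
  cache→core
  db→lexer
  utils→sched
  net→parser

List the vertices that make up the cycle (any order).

db, core, lexer, sched, codegen

DFS with gray/black marking from sched:
sched gray
  db gray
    lexer gray
      codegen gray
        core gray
          core→sched: sched is gray → back edge
Back edge closes the cycle sched → db → lexer → codegen → core → sched; its vertices are {db, core, lexer, sched, codegen}.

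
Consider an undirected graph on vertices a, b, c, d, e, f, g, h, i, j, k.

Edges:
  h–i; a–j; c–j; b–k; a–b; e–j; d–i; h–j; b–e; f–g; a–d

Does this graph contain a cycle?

Yes

DFS, tracking each vertex's parent; an edge to a visited non-parent vertex closes a cycle.
Start from e:
visit e (parent –)
  visit b (parent e)
    visit k (parent b)
      k–b: parent, skip
    b–e: parent, skip
    visit a (parent b)
      a–b: parent, skip
      visit j (parent a)
        j–e: e visited and ≠ parent → cycle
Cycle: e – b – a – j – e.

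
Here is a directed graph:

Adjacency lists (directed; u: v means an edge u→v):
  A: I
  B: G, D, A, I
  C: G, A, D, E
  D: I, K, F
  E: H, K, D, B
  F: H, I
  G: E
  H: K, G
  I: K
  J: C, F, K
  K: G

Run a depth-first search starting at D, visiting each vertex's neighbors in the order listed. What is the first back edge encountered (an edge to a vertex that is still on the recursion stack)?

DFS from D (visiting each vertex's neighbors in the order listed); mark gray on enter, black on exit:
D gray
  I gray
    K gray
      G gray
        E gray
          H gray
            H→K: K is gray → back edge
First back edge: H → K.

H→K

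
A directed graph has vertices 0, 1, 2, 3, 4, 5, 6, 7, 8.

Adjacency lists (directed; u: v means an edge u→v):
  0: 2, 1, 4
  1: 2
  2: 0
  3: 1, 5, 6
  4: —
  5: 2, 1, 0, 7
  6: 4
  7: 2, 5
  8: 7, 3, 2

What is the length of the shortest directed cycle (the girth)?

For each vertex v, BFS finds the shortest path from v back to v.
The shortest such closed walk is 5 → 7 → 5, length 2.

2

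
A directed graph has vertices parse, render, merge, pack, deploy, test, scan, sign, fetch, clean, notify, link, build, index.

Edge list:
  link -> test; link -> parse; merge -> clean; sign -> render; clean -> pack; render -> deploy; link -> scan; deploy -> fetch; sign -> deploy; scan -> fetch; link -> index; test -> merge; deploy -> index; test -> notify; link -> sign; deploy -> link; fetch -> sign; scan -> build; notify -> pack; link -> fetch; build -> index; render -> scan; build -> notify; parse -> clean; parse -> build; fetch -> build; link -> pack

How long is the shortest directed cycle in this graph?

3

For each vertex v, BFS finds the shortest path from v back to v.
The shortest such closed walk is link → sign → deploy → link, length 3.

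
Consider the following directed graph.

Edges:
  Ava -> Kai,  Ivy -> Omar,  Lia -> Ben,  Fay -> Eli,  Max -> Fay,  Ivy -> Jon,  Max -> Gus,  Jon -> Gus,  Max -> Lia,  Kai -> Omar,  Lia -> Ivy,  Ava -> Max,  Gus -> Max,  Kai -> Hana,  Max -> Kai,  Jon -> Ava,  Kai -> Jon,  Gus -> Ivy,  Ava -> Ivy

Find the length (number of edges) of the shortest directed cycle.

For each vertex v, BFS finds the shortest path from v back to v.
The shortest such closed walk is Max → Gus → Max, length 2.

2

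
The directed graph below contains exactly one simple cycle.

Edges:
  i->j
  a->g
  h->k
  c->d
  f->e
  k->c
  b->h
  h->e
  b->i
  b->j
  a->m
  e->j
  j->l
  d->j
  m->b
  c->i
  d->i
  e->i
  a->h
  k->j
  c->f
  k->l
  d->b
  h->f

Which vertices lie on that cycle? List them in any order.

b, c, d, h, k

DFS with gray/black marking from b:
b gray
  i gray
    j gray
      l gray
      l black
    j black
  i black
  b→j: j black — skip
  h gray
    f gray
      e gray
        e→i: i black — skip
        e→j: j black — skip
      e black
    f black
    h→e: e black — skip
    k gray
      k→j: j black — skip
      c gray
        d gray
          d→j: j black — skip
          d→i: i black — skip
          d→b: b is gray → back edge
Back edge closes the cycle b → h → k → c → d → b; its vertices are {b, c, d, h, k}.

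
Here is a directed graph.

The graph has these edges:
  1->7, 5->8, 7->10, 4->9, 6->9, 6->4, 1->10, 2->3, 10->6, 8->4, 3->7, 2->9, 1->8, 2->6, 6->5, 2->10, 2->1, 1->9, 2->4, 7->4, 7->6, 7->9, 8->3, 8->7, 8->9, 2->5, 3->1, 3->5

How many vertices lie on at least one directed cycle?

A vertex is on a directed cycle iff it belongs to a strongly connected component of size ≥ 2 (or has a self-loop).
The vertices on cycles are {1, 3, 5, 6, 7, 8, 10} — 7 in total.

7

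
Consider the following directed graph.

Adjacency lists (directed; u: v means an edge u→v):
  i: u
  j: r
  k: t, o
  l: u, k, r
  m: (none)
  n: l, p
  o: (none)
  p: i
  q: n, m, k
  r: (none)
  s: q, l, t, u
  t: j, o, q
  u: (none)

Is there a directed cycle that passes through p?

p lies on a cycle iff there is a path from p back to itself.
Exploring from p, it never reaches itself; equivalently, its strongly connected component is a singleton.

No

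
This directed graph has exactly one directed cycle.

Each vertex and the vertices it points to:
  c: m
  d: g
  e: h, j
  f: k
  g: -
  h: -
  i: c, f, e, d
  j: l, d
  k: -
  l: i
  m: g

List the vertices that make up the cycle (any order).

DFS with gray/black marking from i:
i gray
  c gray
    m gray
      g gray
      g black
    m black
  c black
  f gray
    k gray
    k black
  f black
  e gray
    h gray
    h black
    j gray
      l gray
        l→i: i is gray → back edge
Back edge closes the cycle i → e → j → l → i; its vertices are {e, i, j, l}.

e, i, j, l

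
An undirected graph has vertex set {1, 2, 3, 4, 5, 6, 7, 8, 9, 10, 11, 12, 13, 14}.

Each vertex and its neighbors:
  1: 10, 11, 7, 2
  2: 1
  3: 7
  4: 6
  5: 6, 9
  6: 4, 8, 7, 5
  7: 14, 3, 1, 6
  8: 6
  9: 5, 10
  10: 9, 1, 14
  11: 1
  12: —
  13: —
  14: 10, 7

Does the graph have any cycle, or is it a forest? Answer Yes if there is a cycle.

Yes

DFS, tracking each vertex's parent; an edge to a visited non-parent vertex closes a cycle.
Start from 9:
visit 9 (parent –)
  visit 5 (parent 9)
    visit 6 (parent 5)
      visit 4 (parent 6)
        4–6: parent, skip
      visit 8 (parent 6)
        8–6: parent, skip
      visit 7 (parent 6)
        visit 14 (parent 7)
          visit 10 (parent 14)
            10–9: 9 visited and ≠ parent → cycle
Cycle: 9 – 5 – 6 – 7 – 14 – 10 – 9.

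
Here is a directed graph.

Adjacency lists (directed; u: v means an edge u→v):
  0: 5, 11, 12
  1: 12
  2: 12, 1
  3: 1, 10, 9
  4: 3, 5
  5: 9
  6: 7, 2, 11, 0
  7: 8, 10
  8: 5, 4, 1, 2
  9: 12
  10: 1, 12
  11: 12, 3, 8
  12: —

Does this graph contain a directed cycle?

DFS with white/gray/black marking, starting from 1:
1 gray
  12 gray
  12 black
1 black
0 gray
  5 gray
    9 gray
      9→12: 12 black — skip
    9 black
  5 black
  11 gray
    11→12: 12 black — skip
    3 gray
      3→1: 1 black — skip
      10 gray
        10→1: 1 black — skip
        10→12: 12 black — skip
      10 black
      3→9: 9 black — skip
    3 black
    8 gray
      8→5: 5 black — skip
      4 gray
        4→3: 3 black — skip
        4→5: 5 black — skip
      4 black
      8→1: 1 black — skip
      2 gray
        2→12: 12 black — skip
        2→1: 1 black — skip
      2 black
    8 black
  11 black
  0→12: 12 black — skip
0 black
6 gray
  7 gray
    7→8: 8 black — skip
    7→10: 10 black — skip
  7 black
  6→2: 2 black — skip
  6→11: 11 black — skip
  6→0: 0 black — skip
6 black
Every edge goes to a white or black vertex — no back edge, so the graph is acyclic.

No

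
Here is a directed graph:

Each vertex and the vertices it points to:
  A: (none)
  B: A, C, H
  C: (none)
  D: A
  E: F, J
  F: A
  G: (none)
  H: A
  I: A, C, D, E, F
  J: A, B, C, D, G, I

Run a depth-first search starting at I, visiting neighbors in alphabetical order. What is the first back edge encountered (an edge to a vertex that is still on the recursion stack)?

J→I

DFS from I (visiting neighbors in alphabetical order); mark gray on enter, black on exit:
I gray
  A gray
  A black
  C gray
  C black
  D gray
    D→A: A black — skip
  D black
  E gray
    F gray
      F→A: A black — skip
    F black
    J gray
      J→A: A black — skip
      B gray
        B→A: A black — skip
        B→C: C black — skip
        H gray
          H→A: A black — skip
        H black
      B black
      J→C: C black — skip
      J→D: D black — skip
      G gray
      G black
      J→I: I is gray → back edge
First back edge: J → I.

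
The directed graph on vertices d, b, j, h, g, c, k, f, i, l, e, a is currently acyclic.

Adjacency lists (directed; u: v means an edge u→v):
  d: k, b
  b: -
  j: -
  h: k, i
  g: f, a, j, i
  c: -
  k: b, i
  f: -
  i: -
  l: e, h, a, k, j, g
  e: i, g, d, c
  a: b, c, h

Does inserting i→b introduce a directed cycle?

Adding i→b creates a cycle iff b can already reach i.
Explore from b: no path reaches i. The graph stays acyclic.

No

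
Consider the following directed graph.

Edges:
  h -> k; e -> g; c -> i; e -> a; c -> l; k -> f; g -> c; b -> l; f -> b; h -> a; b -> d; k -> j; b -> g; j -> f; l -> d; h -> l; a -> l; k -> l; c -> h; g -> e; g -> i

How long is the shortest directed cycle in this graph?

2

For each vertex v, BFS finds the shortest path from v back to v.
The shortest such closed walk is g → e → g, length 2.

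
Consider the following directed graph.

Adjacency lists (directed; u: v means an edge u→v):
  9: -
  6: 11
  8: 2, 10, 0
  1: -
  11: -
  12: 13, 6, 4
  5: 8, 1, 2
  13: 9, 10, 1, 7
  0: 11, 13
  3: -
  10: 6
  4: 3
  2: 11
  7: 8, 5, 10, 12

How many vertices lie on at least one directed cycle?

6

A vertex is on a directed cycle iff it belongs to a strongly connected component of size ≥ 2 (or has a self-loop).
The vertices on cycles are {0, 5, 7, 8, 12, 13} — 6 in total.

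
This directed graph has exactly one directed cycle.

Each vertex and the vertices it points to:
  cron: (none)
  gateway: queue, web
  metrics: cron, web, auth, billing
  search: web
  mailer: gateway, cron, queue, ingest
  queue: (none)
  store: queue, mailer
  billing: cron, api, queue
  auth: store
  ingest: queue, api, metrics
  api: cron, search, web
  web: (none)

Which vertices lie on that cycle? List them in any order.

auth, store, ingest, mailer, metrics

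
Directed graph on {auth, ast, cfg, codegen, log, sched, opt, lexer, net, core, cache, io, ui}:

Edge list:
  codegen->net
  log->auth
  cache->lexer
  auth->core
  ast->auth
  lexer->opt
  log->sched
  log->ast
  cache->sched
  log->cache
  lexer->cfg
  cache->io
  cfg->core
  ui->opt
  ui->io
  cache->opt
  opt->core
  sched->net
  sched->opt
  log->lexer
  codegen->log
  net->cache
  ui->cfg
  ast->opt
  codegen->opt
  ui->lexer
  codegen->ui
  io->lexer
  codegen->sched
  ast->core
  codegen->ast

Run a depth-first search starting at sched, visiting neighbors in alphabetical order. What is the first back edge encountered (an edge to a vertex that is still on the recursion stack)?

cache->sched

DFS from sched (visiting neighbors in alphabetical order); mark gray on enter, black on exit:
sched gray
  net gray
    cache gray
      io gray
        lexer gray
          cfg gray
            core gray
            core black
          cfg black
          opt gray
            opt→core: core black — skip
          opt black
        lexer black
      io black
      cache→lexer: lexer black — skip
      cache→opt: opt black — skip
      cache→sched: sched is gray → back edge
First back edge: cache → sched.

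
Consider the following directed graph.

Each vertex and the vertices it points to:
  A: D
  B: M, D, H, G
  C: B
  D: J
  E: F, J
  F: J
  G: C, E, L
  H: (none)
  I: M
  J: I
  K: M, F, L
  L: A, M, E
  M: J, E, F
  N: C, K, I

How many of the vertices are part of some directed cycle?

8

A vertex is on a directed cycle iff it belongs to a strongly connected component of size ≥ 2 (or has a self-loop).
The vertices on cycles are {B, C, E, F, G, I, J, M} — 8 in total.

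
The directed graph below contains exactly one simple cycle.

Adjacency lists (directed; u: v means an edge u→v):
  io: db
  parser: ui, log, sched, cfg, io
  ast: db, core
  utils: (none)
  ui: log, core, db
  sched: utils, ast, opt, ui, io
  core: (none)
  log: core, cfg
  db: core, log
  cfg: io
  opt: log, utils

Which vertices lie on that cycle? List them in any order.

DFS with gray/black marking from cfg:
cfg gray
  io gray
    db gray
      core gray
      core black
      log gray
        log→core: core black — skip
        log→cfg: cfg is gray → back edge
Back edge closes the cycle cfg → io → db → log → cfg; its vertices are {db, io, cfg, log}.

db, io, cfg, log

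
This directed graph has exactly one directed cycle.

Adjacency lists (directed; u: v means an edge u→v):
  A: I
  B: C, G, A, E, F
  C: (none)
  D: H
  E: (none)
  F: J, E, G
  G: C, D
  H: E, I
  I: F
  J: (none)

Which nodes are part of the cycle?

DFS with gray/black marking from F:
F gray
  J gray
  J black
  E gray
  E black
  G gray
    C gray
    C black
    D gray
      H gray
        H→E: E black — skip
        I gray
          I→F: F is gray → back edge
Back edge closes the cycle F → G → D → H → I → F; its vertices are {D, F, G, H, I}.

D, F, G, H, I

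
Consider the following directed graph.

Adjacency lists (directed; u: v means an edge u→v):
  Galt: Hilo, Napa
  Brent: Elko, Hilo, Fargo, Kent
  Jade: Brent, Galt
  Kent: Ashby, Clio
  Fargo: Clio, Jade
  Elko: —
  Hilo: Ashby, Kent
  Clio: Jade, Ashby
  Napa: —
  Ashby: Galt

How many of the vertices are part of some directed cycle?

8

A vertex is on a directed cycle iff it belongs to a strongly connected component of size ≥ 2 (or has a self-loop).
The vertices on cycles are {Clio, Galt, Hilo, Jade, Kent, Ashby, Brent, Fargo} — 8 in total.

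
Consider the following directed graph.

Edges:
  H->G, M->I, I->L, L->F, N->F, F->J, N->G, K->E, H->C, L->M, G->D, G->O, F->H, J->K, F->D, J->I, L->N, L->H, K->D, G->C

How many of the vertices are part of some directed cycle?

6

A vertex is on a directed cycle iff it belongs to a strongly connected component of size ≥ 2 (or has a self-loop).
The vertices on cycles are {F, I, J, L, M, N} — 6 in total.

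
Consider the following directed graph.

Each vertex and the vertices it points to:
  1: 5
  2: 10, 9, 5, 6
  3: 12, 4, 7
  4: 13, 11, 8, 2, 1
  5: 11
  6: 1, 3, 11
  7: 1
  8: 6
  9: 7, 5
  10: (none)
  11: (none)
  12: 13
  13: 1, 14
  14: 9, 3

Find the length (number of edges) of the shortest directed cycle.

4

For each vertex v, BFS finds the shortest path from v back to v.
The shortest such closed walk is 14 → 3 → 12 → 13 → 14, length 4.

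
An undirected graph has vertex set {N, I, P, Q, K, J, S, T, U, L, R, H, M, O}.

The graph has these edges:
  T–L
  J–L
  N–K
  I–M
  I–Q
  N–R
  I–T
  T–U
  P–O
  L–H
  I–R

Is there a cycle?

No

DFS, tracking each vertex's parent; an edge to a visited non-parent vertex closes a cycle.
Start from L:
visit L (parent –)
  visit J (parent L)
    J–L: parent, skip
  visit T (parent L)
    visit U (parent T)
      U–T: parent, skip
    T–L: parent, skip
    visit I (parent T)
      visit Q (parent I)
        Q–I: parent, skip
      visit M (parent I)
        M–I: parent, skip
      I–T: parent, skip
      visit R (parent I)
        visit N (parent R)
          N–R: parent, skip
          visit K (parent N)
            K–N: parent, skip
        R–I: parent, skip
  visit H (parent L)
    H–L: parent, skip
visit P (parent –)
  visit O (parent P)
    O–P: parent, skip
visit S (parent –)
No non-parent visited neighbor found — the graph is a forest.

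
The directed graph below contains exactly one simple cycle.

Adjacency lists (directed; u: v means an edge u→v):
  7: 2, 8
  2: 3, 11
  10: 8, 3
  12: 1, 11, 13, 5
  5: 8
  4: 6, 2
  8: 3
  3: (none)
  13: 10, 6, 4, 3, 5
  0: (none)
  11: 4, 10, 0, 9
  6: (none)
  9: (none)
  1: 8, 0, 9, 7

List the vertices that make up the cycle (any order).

DFS with gray/black marking from 11:
11 gray
  4 gray
    6 gray
    6 black
    2 gray
      3 gray
      3 black
      2→11: 11 is gray → back edge
Back edge closes the cycle 11 → 4 → 2 → 11; its vertices are {2, 4, 11}.

2, 4, 11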